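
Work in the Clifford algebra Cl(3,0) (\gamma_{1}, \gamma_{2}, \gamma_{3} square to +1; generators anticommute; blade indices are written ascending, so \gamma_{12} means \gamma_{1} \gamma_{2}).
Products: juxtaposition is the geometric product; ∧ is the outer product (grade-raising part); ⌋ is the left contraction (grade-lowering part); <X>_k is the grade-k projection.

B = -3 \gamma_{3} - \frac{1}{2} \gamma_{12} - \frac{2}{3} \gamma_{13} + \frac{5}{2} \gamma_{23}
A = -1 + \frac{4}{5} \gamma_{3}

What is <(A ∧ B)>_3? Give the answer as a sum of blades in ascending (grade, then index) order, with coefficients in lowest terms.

step 1: 3 \gamma_{3} + \frac{1}{2} \gamma_{12} + \frac{2}{3} \gamma_{13} - \frac{5}{2} \gamma_{23} - \frac{2}{5} \gamma_{123}
step 2: -\frac{2}{5} \gamma_{123}
Answer: -\frac{2}{5} \gamma_{123}


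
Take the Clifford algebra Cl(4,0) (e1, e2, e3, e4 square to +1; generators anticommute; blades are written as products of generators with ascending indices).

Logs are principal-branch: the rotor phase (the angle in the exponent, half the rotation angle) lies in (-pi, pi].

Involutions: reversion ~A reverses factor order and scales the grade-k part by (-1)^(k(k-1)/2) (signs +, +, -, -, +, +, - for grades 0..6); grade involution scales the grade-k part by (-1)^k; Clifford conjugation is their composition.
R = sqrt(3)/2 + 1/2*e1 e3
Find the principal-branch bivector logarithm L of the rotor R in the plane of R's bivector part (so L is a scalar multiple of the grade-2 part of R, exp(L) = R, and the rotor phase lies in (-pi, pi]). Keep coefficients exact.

The scalar part of R is sqrt(3)/2, which fixes the principal-branch rotor phase; the unit plane is then the bivector part divided by the sine of that phase, and L is that plane scaled by the phase.
Concretely: cos(phase) = sqrt(3)/2 gives phase = ±pi/6, and since phase/sin(phase) is even the sign is immaterial: L = (phase/sin(phase)) * <R>_2 = (pi/3) * <R>_2.
Answer: pi/6*e1 e3


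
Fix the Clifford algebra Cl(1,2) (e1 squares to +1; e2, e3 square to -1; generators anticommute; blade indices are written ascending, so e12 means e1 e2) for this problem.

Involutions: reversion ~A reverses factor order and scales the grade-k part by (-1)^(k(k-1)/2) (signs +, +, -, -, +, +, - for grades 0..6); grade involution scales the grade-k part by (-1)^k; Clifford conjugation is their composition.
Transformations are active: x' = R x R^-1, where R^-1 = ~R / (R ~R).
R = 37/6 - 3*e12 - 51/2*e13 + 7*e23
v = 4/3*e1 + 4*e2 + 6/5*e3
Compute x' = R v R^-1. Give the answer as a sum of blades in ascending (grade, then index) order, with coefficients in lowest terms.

~R = 37/6 + 3*e12 + 51/2*e13 - 7*e23, and R ~R = -5150/9, so R^-1 = ~R / (-5150/9).
R v = 2287/45*e1 + 304/15*e2 + 347/5*e3 + 1616/15*e123
Answer: -78247/15450*e1 + 532/103*e2 - 19701/5150*e3


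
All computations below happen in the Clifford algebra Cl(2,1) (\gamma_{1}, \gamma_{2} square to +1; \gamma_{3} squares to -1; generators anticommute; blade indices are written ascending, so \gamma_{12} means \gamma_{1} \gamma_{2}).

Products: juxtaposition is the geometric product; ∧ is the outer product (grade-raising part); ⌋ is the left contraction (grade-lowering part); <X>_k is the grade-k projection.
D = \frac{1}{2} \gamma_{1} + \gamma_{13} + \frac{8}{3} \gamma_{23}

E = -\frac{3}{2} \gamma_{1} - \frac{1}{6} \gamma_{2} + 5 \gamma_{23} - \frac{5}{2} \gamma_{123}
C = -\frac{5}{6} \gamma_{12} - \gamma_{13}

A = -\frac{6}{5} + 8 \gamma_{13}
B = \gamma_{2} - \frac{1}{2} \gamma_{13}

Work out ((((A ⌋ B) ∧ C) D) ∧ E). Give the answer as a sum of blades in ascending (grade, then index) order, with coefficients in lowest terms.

step 1: -4 - \frac{6}{5} \gamma_{2} + \frac{3}{5} \gamma_{13}
step 2: \frac{10}{3} \gamma_{12} + 4 \gamma_{13} - \frac{6}{5} \gamma_{123}
step 3: 4 - \frac{16}{5} \gamma_{1} - \frac{7}{15} \gamma_{2} - 2 \gamma_{3} + \frac{32}{3} \gamma_{12} + \frac{80}{9} \gamma_{13} - \frac{59}{15} \gamma_{23}
step 4: -6 \gamma_{1} - \frac{2}{3} \gamma_{2} - \frac{1}{6} \gamma_{12} - 3 \gamma_{13} + \frac{59}{3} \gamma_{23} - \frac{5027}{270} \gamma_{123}
Answer: -6 \gamma_{1} - \frac{2}{3} \gamma_{2} - \frac{1}{6} \gamma_{12} - 3 \gamma_{13} + \frac{59}{3} \gamma_{23} - \frac{5027}{270} \gamma_{123}


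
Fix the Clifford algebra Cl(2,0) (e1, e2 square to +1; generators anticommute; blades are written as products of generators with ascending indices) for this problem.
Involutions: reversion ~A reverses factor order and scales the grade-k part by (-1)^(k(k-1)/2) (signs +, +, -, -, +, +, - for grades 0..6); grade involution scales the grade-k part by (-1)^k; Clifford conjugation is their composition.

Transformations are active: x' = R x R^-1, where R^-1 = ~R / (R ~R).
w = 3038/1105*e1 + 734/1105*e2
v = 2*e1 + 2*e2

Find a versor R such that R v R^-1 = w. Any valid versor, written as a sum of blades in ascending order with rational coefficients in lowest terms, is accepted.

Sketch: the shared square 8 makes R = v + w = 5248/1105*e1 + 2944/1105*e2 the natural versor; its sandwich fixes that direction, negates (v - w)/2, and sends v to w.
Answer: 5248/1105*e1 + 2944/1105*e2


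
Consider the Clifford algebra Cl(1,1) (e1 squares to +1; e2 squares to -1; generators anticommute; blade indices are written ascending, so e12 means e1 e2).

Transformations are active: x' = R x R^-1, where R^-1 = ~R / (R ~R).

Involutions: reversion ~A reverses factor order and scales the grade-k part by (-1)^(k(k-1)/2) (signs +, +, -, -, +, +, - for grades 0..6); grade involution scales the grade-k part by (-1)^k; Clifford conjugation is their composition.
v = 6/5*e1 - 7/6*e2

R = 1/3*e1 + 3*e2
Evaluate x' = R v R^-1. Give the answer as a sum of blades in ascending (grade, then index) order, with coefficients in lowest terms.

~R = 1/3*e1 + 3*e2, and R ~R = -80/9, so R^-1 = ~R / (-80/9).
R v = 39/10 - 359/90*e12
Answer: -597/400*e1 - 1759/1200*e2


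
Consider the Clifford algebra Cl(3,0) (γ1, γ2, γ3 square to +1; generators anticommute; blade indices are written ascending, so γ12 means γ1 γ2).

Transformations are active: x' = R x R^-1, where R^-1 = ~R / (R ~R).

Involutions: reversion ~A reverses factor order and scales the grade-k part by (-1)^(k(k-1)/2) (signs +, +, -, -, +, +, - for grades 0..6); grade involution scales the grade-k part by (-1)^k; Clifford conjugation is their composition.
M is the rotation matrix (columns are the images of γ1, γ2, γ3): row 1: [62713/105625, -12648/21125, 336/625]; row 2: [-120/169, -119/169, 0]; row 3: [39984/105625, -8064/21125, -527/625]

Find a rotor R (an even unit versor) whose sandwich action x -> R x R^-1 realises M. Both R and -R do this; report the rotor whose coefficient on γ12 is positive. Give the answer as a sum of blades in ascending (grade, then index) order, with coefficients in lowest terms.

Method: write R = a + b12*γ12 + b13*γ13 + b23*γ23 with a^2 + b12^2 + b13^2 + b23^2 = 1 (so R^-1 = ~R). Expanding the columns R e_j ~R gives tr M = 4a^2 - 1 and, from the antisymmetric part, M21 - M12 = -4a*b12, M13 - M31 = 4a*b13, M32 - M23 = -4a*b23.
Here tr M = -4029/4225, so a^2 = (1 + tr M)/4 = 49/4225 and a = ±7/65. Taking a = 7/65: M21 - M12 = -2352/21125, M13 - M31 = 672/4225, M32 - M23 = -8064/21125, giving b12 = 84/325, b13 = 24/65, b23 = 288/325, i.e. R = 7/65 + 84/325*γ12 + 24/65*γ13 + 288/325*γ23.
Its γ12 coefficient is already positive.
Answer: 7/65 + 84/325*γ12 + 24/65*γ13 + 288/325*γ23. Note: both R and -R realise this M (trace -4029/4225); the covering map identifies them, and the γ12-coefficient sign is the tie-breaker.


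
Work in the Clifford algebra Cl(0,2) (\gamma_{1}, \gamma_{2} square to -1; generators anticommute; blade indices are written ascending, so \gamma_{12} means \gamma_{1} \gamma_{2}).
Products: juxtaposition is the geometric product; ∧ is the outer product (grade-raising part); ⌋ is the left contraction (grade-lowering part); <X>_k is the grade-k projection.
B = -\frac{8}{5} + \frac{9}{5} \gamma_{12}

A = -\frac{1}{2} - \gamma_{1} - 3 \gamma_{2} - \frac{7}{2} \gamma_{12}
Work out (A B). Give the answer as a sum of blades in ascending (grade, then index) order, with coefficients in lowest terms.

step 1: \frac{71}{10} - \frac{19}{5} \gamma_{1} + \frac{33}{5} \gamma_{2} + \frac{47}{10} \gamma_{12}
Answer: \frac{71}{10} - \frac{19}{5} \gamma_{1} + \frac{33}{5} \gamma_{2} + \frac{47}{10} \gamma_{12}


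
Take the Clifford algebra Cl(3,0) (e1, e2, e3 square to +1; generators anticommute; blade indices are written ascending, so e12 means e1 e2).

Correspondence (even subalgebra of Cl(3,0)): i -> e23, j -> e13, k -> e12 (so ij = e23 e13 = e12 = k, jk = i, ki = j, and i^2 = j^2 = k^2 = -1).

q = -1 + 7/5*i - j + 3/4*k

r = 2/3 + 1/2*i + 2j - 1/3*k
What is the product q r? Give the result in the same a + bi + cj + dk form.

In blades: q = -1 + 3/4*e12 - e13 + 7/5*e23, r = 2/3 - 1/3*e12 + 2*e13 + 1/2*e23.
Distribute q over r term by term (generator squares from the signature, products reordered to ascending indices): (-1)*r = -2/3 + 1/3*e12 - 2*e13 - 1/2*e23; (3/4*e12)*r = 1/4 + 1/2*e12 + 3/8*e13 - 3/2*e23; (-e13)*r = 2 + 1/2*e12 - 2/3*e13 + 1/3*e23; (7/5*e23)*r = -7/10 + 14/5*e12 + 7/15*e13 + 14/15*e23.
Sum: 53/60 + 62/15*e12 - 73/40*e13 - 11/15*e23; translating back through the correspondence:
Answer: 53/60 - 11/15*i - 73/40*j + 62/15*k


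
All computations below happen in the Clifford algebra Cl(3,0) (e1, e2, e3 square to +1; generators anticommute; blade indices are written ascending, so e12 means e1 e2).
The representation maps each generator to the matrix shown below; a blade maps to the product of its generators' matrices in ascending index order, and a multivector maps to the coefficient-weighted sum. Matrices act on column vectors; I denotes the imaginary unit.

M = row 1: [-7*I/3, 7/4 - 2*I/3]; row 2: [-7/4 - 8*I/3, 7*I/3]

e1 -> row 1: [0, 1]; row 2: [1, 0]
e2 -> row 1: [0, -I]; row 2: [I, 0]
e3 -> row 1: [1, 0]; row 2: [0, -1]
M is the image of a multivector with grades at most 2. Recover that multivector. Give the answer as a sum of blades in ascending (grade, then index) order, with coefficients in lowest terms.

Method: 1, rho(e1), rho(e2), rho(e3) form a trace-orthogonal basis of the 2x2 complex matrices (tr(X Y) = 2 if X = Y, else 0), so M = m0*1 + m1*rho(e1) + m2*rho(e2) + m3*rho(e3) with m0 = tr(M)/2 = 0, m1 = tr(M rho(e1))/2 = -5*I/3, m2 = tr(M rho(e2))/2 = -1 + 7*I/4, m3 = tr(M rho(e3))/2 = -7*I/3.
Multiplying table entries, the bivector images are rho(e12) = I*rho(e3), rho(e13) = -I*rho(e2), rho(e23) = I*rho(e1); with real blade coefficients the real parts of m0..m3 are the coefficients of 1, e1, e2, e3 and the imaginary parts give the bivectors (e23: Im m1, e13: -Im m2, e12: Im m3).
Answer: -e2 - 7/3*e12 - 7/4*e13 - 5/3*e23


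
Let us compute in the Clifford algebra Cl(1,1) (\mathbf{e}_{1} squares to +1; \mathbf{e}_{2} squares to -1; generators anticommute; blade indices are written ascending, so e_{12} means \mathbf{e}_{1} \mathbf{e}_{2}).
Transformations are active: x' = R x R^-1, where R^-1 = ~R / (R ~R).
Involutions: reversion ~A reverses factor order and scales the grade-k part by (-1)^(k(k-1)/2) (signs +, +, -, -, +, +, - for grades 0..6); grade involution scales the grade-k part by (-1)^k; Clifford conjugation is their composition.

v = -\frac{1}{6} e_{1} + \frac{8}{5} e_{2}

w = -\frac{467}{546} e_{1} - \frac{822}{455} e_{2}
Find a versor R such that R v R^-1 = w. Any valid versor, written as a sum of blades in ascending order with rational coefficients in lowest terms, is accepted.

Why this works: both vectors square to -\frac{2279}{900}, so q(v) = q(w) and R = v + w = -\frac{93}{91} e_{1} - \frac{94}{455} e_{2} carries v to w — its own direction survives, the complement (v - w)/2 flips.
Answer: -\frac{93}{91} e_{1} - \frac{94}{455} e_{2}


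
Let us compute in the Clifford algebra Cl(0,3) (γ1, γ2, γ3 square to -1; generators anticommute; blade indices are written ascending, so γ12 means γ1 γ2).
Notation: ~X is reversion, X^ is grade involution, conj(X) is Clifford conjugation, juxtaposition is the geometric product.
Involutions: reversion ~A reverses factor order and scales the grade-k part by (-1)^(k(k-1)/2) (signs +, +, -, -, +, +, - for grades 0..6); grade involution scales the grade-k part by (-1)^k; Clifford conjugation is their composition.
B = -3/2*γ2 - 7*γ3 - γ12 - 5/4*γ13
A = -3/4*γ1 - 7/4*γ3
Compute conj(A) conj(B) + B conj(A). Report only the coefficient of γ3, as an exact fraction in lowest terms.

first term: -49/4 + 35/16*γ1 - 3/4*γ2 - 15/16*γ3 + 9/8*γ12 + 21/4*γ13 - 21/8*γ23 + 7/4*γ123
second term: 49/4 + 35/16*γ1 - 3/4*γ2 - 15/16*γ3 + 9/8*γ12 + 21/4*γ13 - 21/8*γ23 - 7/4*γ123
Answer: -15/8


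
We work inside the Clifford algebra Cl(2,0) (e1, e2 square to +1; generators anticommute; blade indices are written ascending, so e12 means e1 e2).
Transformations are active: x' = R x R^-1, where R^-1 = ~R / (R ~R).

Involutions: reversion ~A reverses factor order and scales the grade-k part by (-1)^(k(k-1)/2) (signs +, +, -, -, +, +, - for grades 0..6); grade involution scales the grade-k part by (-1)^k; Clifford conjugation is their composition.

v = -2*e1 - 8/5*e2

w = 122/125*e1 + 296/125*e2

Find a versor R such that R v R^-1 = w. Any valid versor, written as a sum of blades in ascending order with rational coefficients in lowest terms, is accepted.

R = v + w = -128/125*e1 + 96/125*e2 works: the equal norms (164/25) guarantee its sandwich swaps v into w.
Answer: -128/125*e1 + 96/125*e2


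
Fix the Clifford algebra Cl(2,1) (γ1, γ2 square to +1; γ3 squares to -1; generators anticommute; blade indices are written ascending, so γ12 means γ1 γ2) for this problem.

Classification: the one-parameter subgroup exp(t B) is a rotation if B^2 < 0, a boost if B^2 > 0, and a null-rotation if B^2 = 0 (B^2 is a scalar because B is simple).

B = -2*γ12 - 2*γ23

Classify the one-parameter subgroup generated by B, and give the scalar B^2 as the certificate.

B^2 term by term: the squares give (-2)^2*(γ12)^2 + (-2)^2*(γ23)^2 = 4*(-1) + 4*(+1) = 0 (each basis 2-blade squares to minus the product of its generators' squares); cross terms between blades sharing an index anticommute and cancel. So B^2 = 0.
Answer: null-rotation, certificate B^2 = 0. The invariant at work: B^2 = 0 is unchanged by conjugation, hence its sign classifies the subgroup whatever basis B is written in.


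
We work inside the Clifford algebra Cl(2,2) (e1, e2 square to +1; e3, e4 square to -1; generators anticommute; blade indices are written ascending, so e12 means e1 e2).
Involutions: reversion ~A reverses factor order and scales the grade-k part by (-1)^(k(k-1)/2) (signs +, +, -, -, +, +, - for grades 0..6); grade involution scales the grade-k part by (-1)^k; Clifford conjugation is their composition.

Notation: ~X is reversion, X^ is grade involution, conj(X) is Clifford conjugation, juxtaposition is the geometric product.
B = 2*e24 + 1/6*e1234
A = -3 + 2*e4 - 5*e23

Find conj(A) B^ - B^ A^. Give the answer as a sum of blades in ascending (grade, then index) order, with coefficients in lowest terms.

first term: -4*e2 + 5/6*e14 - 6*e24 - 10*e34 - 1/3*e123 - 1/2*e1234
second term: 4*e2 - 5/6*e14 - 6*e24 - 10*e34 + 1/3*e123 - 1/2*e1234
Answer: -8*e2 + 5/3*e14 - 2/3*e123


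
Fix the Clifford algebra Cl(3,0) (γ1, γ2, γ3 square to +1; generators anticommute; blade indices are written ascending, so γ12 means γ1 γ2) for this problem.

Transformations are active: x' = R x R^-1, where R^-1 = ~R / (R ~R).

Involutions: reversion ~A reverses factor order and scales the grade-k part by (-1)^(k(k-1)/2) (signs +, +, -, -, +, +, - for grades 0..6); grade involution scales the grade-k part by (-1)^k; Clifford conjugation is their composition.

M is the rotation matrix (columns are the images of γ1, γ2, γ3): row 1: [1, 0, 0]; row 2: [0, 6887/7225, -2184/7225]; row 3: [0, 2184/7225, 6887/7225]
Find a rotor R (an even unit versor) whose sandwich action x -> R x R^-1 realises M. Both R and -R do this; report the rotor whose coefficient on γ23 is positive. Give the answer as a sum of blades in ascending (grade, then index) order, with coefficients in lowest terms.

Method: write R = a + b12*γ12 + b13*γ13 + b23*γ23 with a^2 + b12^2 + b13^2 + b23^2 = 1 (so R^-1 = ~R). Expanding the columns R e_j ~R gives tr M = 4a^2 - 1 and, from the antisymmetric part, M21 - M12 = -4a*b12, M13 - M31 = 4a*b13, M32 - M23 = -4a*b23.
Here tr M = 20999/7225, so a^2 = (1 + tr M)/4 = 7056/7225 and a = ±84/85. Taking a = 84/85: M21 - M12 = 0, M13 - M31 = 0, M32 - M23 = 4368/7225, giving b12 = 0, b13 = 0, b23 = -13/85, i.e. R = 84/85 - 13/85*γ23.
Its γ23 coefficient is negative, so report the other preimage -R.
Answer: -84/85 + 13/85*γ23. Key observation: the double cover Spin(3) -> SO(3) sends R and -R to the same matrix (trace 20999/7225 here), so the stated sign of the γ23 coefficient is what selects one sheet.


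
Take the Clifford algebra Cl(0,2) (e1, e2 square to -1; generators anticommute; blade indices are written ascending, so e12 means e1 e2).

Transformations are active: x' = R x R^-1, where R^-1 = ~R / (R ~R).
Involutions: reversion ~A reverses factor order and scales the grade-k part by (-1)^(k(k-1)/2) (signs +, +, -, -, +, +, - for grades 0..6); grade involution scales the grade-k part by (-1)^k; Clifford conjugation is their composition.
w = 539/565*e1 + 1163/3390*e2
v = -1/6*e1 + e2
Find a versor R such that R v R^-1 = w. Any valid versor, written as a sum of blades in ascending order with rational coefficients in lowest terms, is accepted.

Sketch: the shared square -37/36 makes R = v + w = 2669/3390*e1 + 4553/3390*e2 the natural versor; its sandwich fixes that direction, negates (v - w)/2, and sends v to w.
Answer: 2669/3390*e1 + 4553/3390*e2


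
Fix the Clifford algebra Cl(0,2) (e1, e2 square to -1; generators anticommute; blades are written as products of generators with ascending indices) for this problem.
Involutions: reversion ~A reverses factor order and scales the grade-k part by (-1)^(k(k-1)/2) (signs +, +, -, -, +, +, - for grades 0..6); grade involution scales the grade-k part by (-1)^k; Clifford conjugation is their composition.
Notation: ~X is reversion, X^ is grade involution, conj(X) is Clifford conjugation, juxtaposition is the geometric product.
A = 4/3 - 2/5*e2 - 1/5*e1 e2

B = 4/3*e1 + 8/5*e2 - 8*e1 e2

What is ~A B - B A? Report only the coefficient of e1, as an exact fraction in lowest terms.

first term: 56/25 + 1048/225*e1 + 12/5*e2 - 152/15*e1 e2
second term: -24/25 - 392/225*e1 + 12/5*e2 - 56/5*e1 e2
Answer: 32/5


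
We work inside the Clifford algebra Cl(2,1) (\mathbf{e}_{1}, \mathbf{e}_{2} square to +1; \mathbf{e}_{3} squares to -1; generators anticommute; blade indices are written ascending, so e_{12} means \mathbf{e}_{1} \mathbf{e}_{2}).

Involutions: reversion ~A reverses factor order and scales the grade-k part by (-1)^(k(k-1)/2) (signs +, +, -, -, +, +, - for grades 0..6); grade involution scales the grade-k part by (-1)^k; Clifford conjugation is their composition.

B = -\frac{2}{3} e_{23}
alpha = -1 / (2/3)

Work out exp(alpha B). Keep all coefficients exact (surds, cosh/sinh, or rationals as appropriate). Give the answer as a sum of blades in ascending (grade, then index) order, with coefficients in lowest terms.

B^2 = (-\frac{2}{3})^2*(e_{23})^2 = \frac{4}{9}*(+1) = \frac{4}{9} (a basis 2-blade squares to minus the product of its generators' squares).
B^2 = \frac{4}{9} — hyperbolic case — the even/odd split gives cosh and sinh: l = \frac{2}{3}, alpha*l = -1, so exp(alpha B) = cosh(-1) + (sinh(-1)/(\frac{2}{3}))*B = \cosh{\left(1 \right)} + (- \frac{3 \sinh{\left(1 \right)}}{2})*B.
Answer: \cosh{\left(1 \right)} + \sinh{\left(1 \right)} e_{23}


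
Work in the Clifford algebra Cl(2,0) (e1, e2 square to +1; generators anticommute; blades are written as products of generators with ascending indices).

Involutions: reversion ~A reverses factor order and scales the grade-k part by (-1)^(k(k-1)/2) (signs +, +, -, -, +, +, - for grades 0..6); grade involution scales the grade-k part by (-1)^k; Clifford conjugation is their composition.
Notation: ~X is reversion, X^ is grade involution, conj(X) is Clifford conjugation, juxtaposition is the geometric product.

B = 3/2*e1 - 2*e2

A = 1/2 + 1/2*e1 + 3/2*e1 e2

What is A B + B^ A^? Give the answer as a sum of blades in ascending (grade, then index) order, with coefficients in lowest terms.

first term: 3/4 - 9/4*e1 - 13/4*e2 - e1 e2
second term: 3/4 - 15/4*e1 - 5/4*e2 + e1 e2
Answer: 3/2 - 6*e1 - 9/2*e2


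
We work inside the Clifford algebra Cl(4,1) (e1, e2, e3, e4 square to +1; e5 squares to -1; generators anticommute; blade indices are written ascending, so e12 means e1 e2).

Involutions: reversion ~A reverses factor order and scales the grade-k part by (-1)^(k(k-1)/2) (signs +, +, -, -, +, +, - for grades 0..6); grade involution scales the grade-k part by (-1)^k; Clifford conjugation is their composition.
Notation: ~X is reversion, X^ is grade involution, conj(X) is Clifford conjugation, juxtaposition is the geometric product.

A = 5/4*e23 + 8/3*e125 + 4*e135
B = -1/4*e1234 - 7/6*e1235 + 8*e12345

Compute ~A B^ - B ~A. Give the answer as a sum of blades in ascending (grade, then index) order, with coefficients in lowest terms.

first term: 14/3*e2 - 28/9*e3 - 5/16*e14 - 35/24*e15 - 32*e24 + 64/3*e34 - 10*e145 + e245 - 2/3*e345
second term: -14/3*e2 + 28/9*e3 - 5/16*e14 - 35/24*e15 + 32*e24 - 64/3*e34 + 10*e145 + e245 - 2/3*e345
Answer: 28/3*e2 - 56/9*e3 - 64*e24 + 128/3*e34 - 20*e145


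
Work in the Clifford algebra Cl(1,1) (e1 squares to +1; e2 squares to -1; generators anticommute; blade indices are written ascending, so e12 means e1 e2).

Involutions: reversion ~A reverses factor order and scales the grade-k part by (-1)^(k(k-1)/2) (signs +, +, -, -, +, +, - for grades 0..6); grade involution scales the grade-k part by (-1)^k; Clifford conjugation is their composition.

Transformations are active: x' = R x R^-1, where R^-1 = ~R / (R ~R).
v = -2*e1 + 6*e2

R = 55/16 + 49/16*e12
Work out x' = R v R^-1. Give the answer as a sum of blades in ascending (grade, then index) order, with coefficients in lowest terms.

~R = 55/16 - 49/16*e12, and R ~R = 39/16, so R^-1 = ~R / (39/16).
R v = -101/4*e1 + 107/4*e2
Answer: -5399/78*e1 + 5417/78*e2


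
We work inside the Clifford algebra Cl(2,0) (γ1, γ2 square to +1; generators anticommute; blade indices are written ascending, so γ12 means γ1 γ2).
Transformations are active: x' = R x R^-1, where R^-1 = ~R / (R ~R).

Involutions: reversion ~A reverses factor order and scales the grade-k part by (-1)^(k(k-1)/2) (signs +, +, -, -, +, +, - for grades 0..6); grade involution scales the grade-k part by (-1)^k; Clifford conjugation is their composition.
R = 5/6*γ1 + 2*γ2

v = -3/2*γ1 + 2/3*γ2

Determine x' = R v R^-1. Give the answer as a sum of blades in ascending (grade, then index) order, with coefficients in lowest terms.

~R = 5/6*γ1 + 2*γ2, and R ~R = 169/36, so R^-1 = ~R / (169/36).
R v = 1/12 + 32/9*γ12
Answer: 517/338*γ1 - 302/507*γ2


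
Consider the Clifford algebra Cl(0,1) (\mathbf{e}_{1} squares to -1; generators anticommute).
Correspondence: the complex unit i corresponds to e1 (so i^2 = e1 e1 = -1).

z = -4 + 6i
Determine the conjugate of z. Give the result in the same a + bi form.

In blades: z = -4 + 6 e_{1}.
Conjugation here is Clifford conjugation: the scalar is fixed and the grade-1 and grade-2 blades all flip sign, giving -4 - 6 e_{1}; translating back:
Answer: -4 - 6i


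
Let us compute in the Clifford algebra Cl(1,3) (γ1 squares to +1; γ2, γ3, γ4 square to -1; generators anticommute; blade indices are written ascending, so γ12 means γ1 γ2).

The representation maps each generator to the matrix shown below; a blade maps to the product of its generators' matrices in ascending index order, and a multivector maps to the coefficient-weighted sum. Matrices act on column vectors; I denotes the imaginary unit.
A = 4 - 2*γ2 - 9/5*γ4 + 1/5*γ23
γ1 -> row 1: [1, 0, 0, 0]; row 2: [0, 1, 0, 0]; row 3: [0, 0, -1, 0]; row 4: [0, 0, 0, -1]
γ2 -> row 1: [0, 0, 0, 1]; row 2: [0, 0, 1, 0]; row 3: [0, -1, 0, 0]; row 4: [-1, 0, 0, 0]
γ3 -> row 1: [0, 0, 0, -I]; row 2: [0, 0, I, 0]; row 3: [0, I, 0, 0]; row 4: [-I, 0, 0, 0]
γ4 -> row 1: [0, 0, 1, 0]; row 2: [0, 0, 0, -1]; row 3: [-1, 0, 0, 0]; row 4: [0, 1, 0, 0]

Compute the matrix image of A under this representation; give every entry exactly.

Bivector images (products of the table entries): rho(γ23) = rho(γ2)rho(γ3) = row 1: [-I, 0, 0, 0]; row 2: [0, I, 0, 0]; row 3: [0, 0, -I, 0]; row 4: [0, 0, 0, I].
M = (4)*1 + (-2)*rho(γ2) + (-9/5)*rho(γ4) + (1/5)*rho(γ23), summed entrywise (1 is the identity matrix):
Answer: row 1: [4 - I/5, 0, -9/5, -2]; row 2: [0, 4 + I/5, -2, 9/5]; row 3: [9/5, 2, 4 - I/5, 0]; row 4: [2, -9/5, 0, 4 + I/5]


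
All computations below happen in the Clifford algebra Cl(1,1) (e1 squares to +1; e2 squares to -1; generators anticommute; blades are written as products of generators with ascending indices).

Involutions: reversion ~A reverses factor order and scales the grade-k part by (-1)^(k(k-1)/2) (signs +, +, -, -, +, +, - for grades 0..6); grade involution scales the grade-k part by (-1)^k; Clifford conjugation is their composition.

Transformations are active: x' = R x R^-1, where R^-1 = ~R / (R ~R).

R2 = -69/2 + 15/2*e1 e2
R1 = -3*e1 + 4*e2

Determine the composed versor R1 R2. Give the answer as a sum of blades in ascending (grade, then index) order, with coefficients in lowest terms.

Distribute over the terms of R1 (each basis-blade product reordered to ascending indices, repeated generators contracted through their squares):
(-3*e1) R2 = 207/2*e1 - 45/2*e2
(4*e2) R2 = 30*e1 - 138*e2
Summing the partial products and collecting blades:
Answer: 267/2*e1 - 321/2*e2


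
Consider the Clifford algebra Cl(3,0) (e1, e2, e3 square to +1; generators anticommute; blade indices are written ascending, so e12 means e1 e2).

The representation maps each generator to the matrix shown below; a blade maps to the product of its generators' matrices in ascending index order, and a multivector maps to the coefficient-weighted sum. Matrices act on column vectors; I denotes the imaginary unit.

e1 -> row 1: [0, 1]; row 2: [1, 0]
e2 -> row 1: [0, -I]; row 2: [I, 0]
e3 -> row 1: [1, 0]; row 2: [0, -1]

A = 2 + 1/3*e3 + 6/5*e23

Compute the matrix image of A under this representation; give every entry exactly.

Bivector images (products of the table entries): rho(e23) = rho(e2)rho(e3) = row 1: [0, I]; row 2: [I, 0].
M = (2)*1 + (1/3)*rho(e3) + (6/5)*rho(e23), summed entrywise (1 is the identity matrix):
Answer: row 1: [7/3, 6*I/5]; row 2: [6*I/5, 5/3]


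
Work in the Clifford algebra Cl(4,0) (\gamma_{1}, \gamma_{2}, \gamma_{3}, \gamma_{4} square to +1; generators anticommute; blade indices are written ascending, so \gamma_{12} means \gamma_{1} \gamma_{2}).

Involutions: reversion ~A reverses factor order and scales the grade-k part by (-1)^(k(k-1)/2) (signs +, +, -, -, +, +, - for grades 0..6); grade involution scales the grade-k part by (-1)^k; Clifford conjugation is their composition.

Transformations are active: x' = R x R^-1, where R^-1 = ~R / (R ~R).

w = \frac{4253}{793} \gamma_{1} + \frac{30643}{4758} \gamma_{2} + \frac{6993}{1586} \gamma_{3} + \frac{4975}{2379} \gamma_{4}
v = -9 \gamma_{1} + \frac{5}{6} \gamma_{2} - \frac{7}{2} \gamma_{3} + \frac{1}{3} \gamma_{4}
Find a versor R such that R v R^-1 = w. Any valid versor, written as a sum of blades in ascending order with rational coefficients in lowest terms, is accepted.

R = v + w = -\frac{2884}{793} \gamma_{1} + \frac{5768}{793} \gamma_{2} + \frac{721}{793} \gamma_{3} + \frac{5768}{2379} \gamma_{4} works: the equal norms (\frac{1693}{18}) guarantee its sandwich swaps v into w.
Answer: -\frac{2884}{793} \gamma_{1} + \frac{5768}{793} \gamma_{2} + \frac{721}{793} \gamma_{3} + \frac{5768}{2379} \gamma_{4}


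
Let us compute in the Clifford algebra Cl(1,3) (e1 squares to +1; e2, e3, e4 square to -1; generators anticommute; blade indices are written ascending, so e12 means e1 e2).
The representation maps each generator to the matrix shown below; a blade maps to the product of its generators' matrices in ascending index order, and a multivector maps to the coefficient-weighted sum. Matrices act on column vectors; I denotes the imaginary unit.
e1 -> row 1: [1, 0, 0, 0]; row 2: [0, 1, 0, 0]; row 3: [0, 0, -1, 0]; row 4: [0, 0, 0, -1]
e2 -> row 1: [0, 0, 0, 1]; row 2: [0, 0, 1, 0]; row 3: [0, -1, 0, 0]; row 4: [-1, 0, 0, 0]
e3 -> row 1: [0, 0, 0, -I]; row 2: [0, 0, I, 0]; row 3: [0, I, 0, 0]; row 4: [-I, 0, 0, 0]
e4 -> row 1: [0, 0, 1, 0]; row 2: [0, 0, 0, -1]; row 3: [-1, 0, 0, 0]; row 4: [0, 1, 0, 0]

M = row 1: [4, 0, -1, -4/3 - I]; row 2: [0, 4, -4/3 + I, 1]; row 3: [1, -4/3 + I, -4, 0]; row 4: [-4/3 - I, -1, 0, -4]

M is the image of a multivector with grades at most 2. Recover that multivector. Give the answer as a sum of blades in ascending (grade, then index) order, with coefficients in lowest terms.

Method: the blade images are trace-orthogonal — tr(rho(e_A) rho(e_B)^-1) = 4 if A = B and 0 otherwise — and rho(e_A)^-1 = (e_A)^2 * rho(e_A) with (e_A)^2 = +1 or -1, so the coefficient of e_A in the preimage is (e_A)^2 * tr(M rho(e_A))/4.
Nonzero projections over blades of grade <= 2: e1: (e1)^2 = +1, tr(M rho(e1)) = 16, coefficient 4; e3: (e3)^2 = -1, tr(M rho(e3)) = -4, coefficient 1; e4: (e4)^2 = -1, tr(M rho(e4)) = 4, coefficient -1; e12: (e12)^2 = +1, tr(M rho(e12)) = -16/3, coefficient -4/3. Every other blade of grade <= 2 projects to 0.
Answer: 4*e1 + e3 - e4 - 4/3*e12


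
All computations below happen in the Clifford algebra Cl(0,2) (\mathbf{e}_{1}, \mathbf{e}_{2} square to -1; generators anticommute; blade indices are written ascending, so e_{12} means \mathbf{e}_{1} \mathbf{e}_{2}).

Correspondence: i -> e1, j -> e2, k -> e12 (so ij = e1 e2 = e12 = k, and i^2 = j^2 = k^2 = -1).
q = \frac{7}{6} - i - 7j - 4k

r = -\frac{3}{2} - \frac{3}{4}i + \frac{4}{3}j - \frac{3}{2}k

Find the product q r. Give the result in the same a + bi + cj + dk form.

In blades: q = \frac{7}{6} - e_{1} - 7 e_{2} - 4 e_{12}, r = -\frac{3}{2} - \frac{3}{4} e_{1} + \frac{4}{3} e_{2} - \frac{3}{2} e_{12}.
Distribute q over r term by term (generator squares from the signature, products reordered to ascending indices): (\frac{7}{6})*r = -\frac{7}{4} - \frac{7}{8} e_{1} + \frac{14}{9} e_{2} - \frac{7}{4} e_{12}; (-e_{1})*r = -\frac{3}{4} + \frac{3}{2} e_{1} - \frac{3}{2} e_{2} - \frac{4}{3} e_{12}; (-7 e_{2})*r = \frac{28}{3} + \frac{21}{2} e_{1} + \frac{21}{2} e_{2} - \frac{21}{4} e_{12}; (-4 e_{12})*r = -6 + \frac{16}{3} e_{1} + 3 e_{2} + 6 e_{12}.
Sum: \frac{5}{6} + \frac{395}{24} e_{1} + \frac{122}{9} e_{2} - \frac{7}{3} e_{12}; translating back through the correspondence:
Answer: \frac{5}{6} + \frac{395}{24}i + \frac{122}{9}j - \frac{7}{3}k


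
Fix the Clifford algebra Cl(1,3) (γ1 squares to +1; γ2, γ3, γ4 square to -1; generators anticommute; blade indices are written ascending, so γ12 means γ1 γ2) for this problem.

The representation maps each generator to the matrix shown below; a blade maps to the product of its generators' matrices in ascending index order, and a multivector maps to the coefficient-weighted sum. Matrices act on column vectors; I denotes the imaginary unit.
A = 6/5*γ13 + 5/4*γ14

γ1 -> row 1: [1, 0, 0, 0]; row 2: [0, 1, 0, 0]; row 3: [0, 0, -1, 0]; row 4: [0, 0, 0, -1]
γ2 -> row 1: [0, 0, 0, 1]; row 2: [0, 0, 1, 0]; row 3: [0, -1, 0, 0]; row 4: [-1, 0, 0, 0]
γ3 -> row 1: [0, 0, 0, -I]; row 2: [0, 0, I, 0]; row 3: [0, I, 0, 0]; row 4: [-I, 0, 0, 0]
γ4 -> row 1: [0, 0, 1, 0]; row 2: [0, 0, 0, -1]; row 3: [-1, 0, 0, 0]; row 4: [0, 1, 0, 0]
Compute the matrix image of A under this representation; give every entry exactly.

Bivector images (products of the table entries): rho(γ13) = rho(γ1)rho(γ3) = row 1: [0, 0, 0, -I]; row 2: [0, 0, I, 0]; row 3: [0, -I, 0, 0]; row 4: [I, 0, 0, 0]; rho(γ14) = rho(γ1)rho(γ4) = row 1: [0, 0, 1, 0]; row 2: [0, 0, 0, -1]; row 3: [1, 0, 0, 0]; row 4: [0, -1, 0, 0].
M = (6/5)*rho(γ13) + (5/4)*rho(γ14), summed entrywise:
Answer: row 1: [0, 0, 5/4, -6*I/5]; row 2: [0, 0, 6*I/5, -5/4]; row 3: [5/4, -6*I/5, 0, 0]; row 4: [6*I/5, -5/4, 0, 0]


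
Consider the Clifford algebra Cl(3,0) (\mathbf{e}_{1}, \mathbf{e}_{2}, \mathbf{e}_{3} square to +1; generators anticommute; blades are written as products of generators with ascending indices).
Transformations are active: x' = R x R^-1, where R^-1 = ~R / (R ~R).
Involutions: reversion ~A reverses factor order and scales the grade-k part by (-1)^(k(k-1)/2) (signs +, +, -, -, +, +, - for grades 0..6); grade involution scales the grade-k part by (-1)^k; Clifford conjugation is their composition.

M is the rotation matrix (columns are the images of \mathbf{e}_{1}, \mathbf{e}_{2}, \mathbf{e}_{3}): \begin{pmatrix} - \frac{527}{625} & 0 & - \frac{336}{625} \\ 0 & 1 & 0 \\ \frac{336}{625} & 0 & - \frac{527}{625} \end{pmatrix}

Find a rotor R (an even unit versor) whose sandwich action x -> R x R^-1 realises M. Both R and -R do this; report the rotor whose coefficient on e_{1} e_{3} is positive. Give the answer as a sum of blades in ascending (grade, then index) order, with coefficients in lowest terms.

Method: write R = a + b12*e_{1} e_{2} + b13*e_{1} e_{3} + b23*e_{2} e_{3} with a^2 + b12^2 + b13^2 + b23^2 = 1 (so R^-1 = ~R). Expanding the columns R e_j ~R gives tr M = 4a^2 - 1 and, from the antisymmetric part, M21 - M12 = -4a*b12, M13 - M31 = 4a*b13, M32 - M23 = -4a*b23.
Here tr M = -\frac{429}{625}, so a^2 = (1 + tr M)/4 = \frac{49}{625} and a = ±\frac{7}{25}. Taking a = \frac{7}{25}: M21 - M12 = 0, M13 - M31 = -\frac{672}{625}, M32 - M23 = 0, giving b12 = 0, b13 = -\frac{24}{25}, b23 = 0, i.e. R = \frac{7}{25} - \frac{24}{25} e_{1} e_{3}.
Its e_{1} e_{3} coefficient is negative, so report the other preimage -R.
Answer: -\frac{7}{25} + \frac{24}{25} e_{1} e_{3}. Uniqueness: Spin(3) -> SO(3) maps R and -R to the same rotation of trace -\frac{429}{625}; fixing the sign of the e_{1} e_{3} coefficient removes the ambiguity.


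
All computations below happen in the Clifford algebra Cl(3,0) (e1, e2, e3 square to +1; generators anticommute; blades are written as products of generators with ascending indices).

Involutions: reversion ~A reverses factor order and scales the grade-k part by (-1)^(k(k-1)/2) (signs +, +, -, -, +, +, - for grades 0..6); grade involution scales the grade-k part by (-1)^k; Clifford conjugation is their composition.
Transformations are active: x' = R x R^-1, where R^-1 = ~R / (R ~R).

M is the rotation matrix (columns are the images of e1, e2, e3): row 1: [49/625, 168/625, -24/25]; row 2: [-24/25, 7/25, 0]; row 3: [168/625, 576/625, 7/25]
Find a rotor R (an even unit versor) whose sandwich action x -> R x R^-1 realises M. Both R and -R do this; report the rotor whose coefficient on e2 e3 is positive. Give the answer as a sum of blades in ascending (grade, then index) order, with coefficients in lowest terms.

Method: write R = a + b12*e1 e2 + b13*e1 e3 + b23*e2 e3 with a^2 + b12^2 + b13^2 + b23^2 = 1 (so R^-1 = ~R). Expanding the columns R e_j ~R gives tr M = 4a^2 - 1 and, from the antisymmetric part, M21 - M12 = -4a*b12, M13 - M31 = 4a*b13, M32 - M23 = -4a*b23.
Here tr M = 399/625, so a^2 = (1 + tr M)/4 = 256/625 and a = ±16/25. Taking a = 16/25: M21 - M12 = -768/625, M13 - M31 = -768/625, M32 - M23 = 576/625, giving b12 = 12/25, b13 = -12/25, b23 = -9/25, i.e. R = 16/25 + 12/25*e1 e2 - 12/25*e1 e3 - 9/25*e2 e3.
Its e2 e3 coefficient is negative, so report the other preimage -R.
Answer: -16/25 - 12/25*e1 e2 + 12/25*e1 e3 + 9/25*e2 e3. Note: both R and -R realise this M (trace 399/625); the covering map identifies them, and the e2 e3-coefficient sign is the tie-breaker.


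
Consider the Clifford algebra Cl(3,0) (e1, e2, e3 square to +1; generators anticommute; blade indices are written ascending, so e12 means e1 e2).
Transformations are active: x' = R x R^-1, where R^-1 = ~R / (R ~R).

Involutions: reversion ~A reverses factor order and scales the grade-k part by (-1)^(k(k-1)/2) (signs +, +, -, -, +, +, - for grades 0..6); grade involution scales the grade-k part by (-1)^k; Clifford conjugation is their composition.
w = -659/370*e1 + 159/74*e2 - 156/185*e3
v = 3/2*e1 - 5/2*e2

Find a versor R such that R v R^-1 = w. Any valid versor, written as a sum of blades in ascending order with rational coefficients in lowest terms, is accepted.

Take R = v + w = -52/185*e1 - 13/37*e2 - 156/185*e3. Because q(v) = q(w) = 17/2, conjugation by R sends v exactly to w.
Answer: -52/185*e1 - 13/37*e2 - 156/185*e3


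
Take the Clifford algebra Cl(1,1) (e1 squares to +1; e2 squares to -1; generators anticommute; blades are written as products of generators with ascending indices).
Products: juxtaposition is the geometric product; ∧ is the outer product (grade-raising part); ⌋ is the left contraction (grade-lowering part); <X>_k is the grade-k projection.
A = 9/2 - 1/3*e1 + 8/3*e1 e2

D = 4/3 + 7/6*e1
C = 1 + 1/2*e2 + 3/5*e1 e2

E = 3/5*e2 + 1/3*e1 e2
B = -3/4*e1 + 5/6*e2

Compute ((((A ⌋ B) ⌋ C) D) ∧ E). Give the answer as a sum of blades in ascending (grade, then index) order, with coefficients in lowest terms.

step 1: 1/4 - 27/8*e1 + 15/4*e2
step 2: -13/8 + 9/4*e1 - 19/10*e2 + 3/20*e1 e2
step 3: 11/24 + 53/48*e1 - 65/24*e2 + 29/12*e1 e2
step 4: 11/40*e2 + 587/720*e1 e2
Answer: 11/40*e2 + 587/720*e1 e2


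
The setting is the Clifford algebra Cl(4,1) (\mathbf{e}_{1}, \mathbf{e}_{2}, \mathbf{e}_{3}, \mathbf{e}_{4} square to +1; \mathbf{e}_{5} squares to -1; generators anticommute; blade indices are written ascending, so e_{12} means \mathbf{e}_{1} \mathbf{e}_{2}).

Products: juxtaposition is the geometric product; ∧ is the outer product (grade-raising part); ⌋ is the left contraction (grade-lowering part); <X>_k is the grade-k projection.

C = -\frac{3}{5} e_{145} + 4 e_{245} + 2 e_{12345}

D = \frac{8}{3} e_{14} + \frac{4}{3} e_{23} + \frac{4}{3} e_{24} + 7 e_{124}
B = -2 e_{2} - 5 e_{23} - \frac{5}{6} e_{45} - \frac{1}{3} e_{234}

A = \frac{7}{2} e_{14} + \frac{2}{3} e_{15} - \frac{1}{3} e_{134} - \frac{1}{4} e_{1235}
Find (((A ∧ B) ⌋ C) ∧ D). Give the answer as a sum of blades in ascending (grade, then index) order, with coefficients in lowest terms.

step 1: 7 e_{124} + \frac{4}{3} e_{125} - \frac{101}{6} e_{1234} - \frac{10}{3} e_{1235} + \frac{2}{9} e_{12345}
step 2: -\frac{4}{9} - \frac{20}{3} e_{4} - \frac{101}{3} e_{5} + \frac{8}{3} e_{34} + 14 e_{35}
step 3: -\frac{32}{27} e_{14} - \frac{16}{27} e_{23} - \frac{16}{27} e_{24} - \frac{28}{9} e_{124} - \frac{808}{9} e_{145} - \frac{80}{9} e_{234} - \frac{404}{9} e_{235} - \frac{404}{9} e_{245} + \frac{707}{3} e_{1245} - \frac{112}{3} e_{1345} - \frac{56}{3} e_{2345} - 98 e_{12345}
Answer: -\frac{32}{27} e_{14} - \frac{16}{27} e_{23} - \frac{16}{27} e_{24} - \frac{28}{9} e_{124} - \frac{808}{9} e_{145} - \frac{80}{9} e_{234} - \frac{404}{9} e_{235} - \frac{404}{9} e_{245} + \frac{707}{3} e_{1245} - \frac{112}{3} e_{1345} - \frac{56}{3} e_{2345} - 98 e_{12345}


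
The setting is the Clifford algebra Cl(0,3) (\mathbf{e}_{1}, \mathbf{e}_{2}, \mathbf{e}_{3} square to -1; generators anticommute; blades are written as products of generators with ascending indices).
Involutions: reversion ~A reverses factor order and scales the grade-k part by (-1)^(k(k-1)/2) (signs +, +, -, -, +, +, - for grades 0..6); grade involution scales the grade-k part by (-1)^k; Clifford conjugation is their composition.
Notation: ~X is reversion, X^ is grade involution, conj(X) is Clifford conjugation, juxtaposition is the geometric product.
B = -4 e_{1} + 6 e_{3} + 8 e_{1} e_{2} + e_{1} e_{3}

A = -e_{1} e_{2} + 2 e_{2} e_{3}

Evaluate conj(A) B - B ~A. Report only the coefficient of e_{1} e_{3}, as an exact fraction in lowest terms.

first term: -8 + 8 e_{2} + 2 e_{1} e_{2} - 16 e_{1} e_{3} + e_{2} e_{3} + 14 e_{1} e_{2} e_{3}
second term: -8 - 8 e_{2} - 2 e_{1} e_{2} + 16 e_{1} e_{3} - e_{2} e_{3} + 14 e_{1} e_{2} e_{3}
Answer: -32


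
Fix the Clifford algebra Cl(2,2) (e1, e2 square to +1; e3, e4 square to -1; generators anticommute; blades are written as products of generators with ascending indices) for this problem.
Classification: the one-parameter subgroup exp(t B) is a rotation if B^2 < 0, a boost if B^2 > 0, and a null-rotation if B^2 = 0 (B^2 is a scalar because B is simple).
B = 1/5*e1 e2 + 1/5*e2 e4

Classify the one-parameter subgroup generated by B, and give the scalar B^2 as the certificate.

B^2 term by term: the squares give (1/5)^2*(e1 e2)^2 + (1/5)^2*(e2 e4)^2 = 1/25*(-1) + 1/25*(+1) = 0 (each basis 2-blade squares to minus the product of its generators' squares); cross terms between blades sharing an index anticommute and cancel. So B^2 = 0.
Answer: null-rotation, certificate B^2 = 0. The class reads off the invariant scalar 0 directly.
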